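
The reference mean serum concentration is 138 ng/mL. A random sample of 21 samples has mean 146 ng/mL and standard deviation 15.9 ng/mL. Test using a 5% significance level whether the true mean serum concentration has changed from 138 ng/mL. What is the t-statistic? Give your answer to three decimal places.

2.306

H0: μ = 138; H1: μ ≠ 138 (one-sample t-test, two-sided).
t = (x̄ − μ₀)/(s/√n) = (146 − 138)/(15.9/√21) = 2.306
df = n − 1 = 20
Two-sided p-value ≈ 0.032
Since p ≈ 0.032 < α = 0.05, reject H0; the data support H1.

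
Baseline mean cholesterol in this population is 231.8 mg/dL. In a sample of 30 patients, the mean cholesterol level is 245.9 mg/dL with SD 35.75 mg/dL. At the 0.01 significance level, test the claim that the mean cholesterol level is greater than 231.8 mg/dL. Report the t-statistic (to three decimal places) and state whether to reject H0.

H0: μ = 231.8; H1: μ > 231.8 (one-sample t-test, right-tailed).
t = (x̄ − μ₀)/(s/√n) = (245.9 − 231.8)/(35.75/√30) = 2.160
df = n − 1 = 29
p-value = P(T ≥ 2.160) ≈ 0.020
Since p ≈ 0.020 > α = 0.01, fail to reject H0; the evidence is not statistically significant.

t = 2.160; fail to reject H0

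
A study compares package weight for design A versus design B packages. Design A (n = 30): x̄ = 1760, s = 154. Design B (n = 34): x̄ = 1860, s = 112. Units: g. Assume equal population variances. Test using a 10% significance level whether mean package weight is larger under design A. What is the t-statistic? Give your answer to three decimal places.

Let group 1 = design A, group 2 = design B. H0: μ_1 = μ_2; H1: μ_1 > μ_2 (two-sample pooled-variance t-test, right-tailed).
s_p² = [(30−1)·154² + (34−1)·112²]/(30+34−2) = 17769.6
t = (1760 − 1860)/√[17769.6·(1/30 + 1/34)] = -2.995
df = n₁ + n₂ − 2 = 62
p-value = P(T ≥ -2.995) ≈ 0.998
Since p ≈ 0.998 > α = 0.1, fail to reject H0; the evidence is not statistically significant.

-2.995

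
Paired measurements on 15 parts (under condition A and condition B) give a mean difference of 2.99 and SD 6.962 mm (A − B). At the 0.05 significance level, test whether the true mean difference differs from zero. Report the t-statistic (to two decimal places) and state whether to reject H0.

H0: μ_d = 0; H1: μ_d ≠ 0 (paired t-test on the differences, two-sided).
t = d̄/(s_d/√n) = 2.99/(6.962/√15) = 1.66
df = n − 1 = 14
Two-sided p-value ≈ 0.118
Since p ≈ 0.118 > α = 0.05, fail to reject H0; the data do not provide sufficient evidence against H0.

t = 1.66; fail to reject H0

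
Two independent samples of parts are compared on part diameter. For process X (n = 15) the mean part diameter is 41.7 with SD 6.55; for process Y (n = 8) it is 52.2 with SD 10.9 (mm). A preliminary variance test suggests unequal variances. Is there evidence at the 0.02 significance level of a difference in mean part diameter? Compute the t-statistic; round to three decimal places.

Let group 1 = process X, group 2 = process Y. H0: μ_1 = μ_2; H1: μ_1 ≠ μ_2 (Welch's two-sample t-test, two-sided).
t = (x̄_1 − x̄_2)/√(s_1²/n_1 + s_2²/n_2) = (41.7 − 52.2)/√(6.55²/15 + 10.9²/8) = -2.495
Welch–Satterthwaite df ≈ 9.77
Two-sided p-value ≈ 0.032
Since p ≈ 0.032 > α = 0.02, fail to reject H0; the evidence is not statistically significant.

-2.495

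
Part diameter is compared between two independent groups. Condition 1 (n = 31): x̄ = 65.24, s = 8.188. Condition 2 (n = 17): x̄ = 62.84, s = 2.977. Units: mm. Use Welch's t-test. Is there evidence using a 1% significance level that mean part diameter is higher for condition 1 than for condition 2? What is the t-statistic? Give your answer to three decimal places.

Let group 1 = condition 1, group 2 = condition 2. H0: μ_1 = μ_2; H1: μ_1 > μ_2 (Welch's two-sample t-test, right-tailed).
t = (x̄_1 − x̄_2)/√(s_1²/n_1 + s_2²/n_2) = (65.24 − 62.84)/√(8.188²/31 + 2.977²/17) = 1.465
Welch–Satterthwaite df ≈ 41.67
p-value = P(T ≥ 1.465) ≈ 0.075
Since p ≈ 0.075 > α = 0.01, fail to reject H0; the evidence is not statistically significant.

1.465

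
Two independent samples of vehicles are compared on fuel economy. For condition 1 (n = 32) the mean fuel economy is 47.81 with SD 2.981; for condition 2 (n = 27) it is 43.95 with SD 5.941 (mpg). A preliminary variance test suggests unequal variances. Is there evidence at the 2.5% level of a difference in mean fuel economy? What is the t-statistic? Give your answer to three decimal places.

3.066

Let group 1 = condition 1, group 2 = condition 2. H0: μ_1 = μ_2; H1: μ_1 ≠ μ_2 (Welch's two-sample t-test, two-sided).
t = (x̄_1 − x̄_2)/√(s_1²/n_1 + s_2²/n_2) = (47.81 − 43.95)/√(2.981²/32 + 5.941²/27) = 3.066
Welch–Satterthwaite df ≈ 36.83
Two-sided p-value ≈ 0.0040
Since p ≈ 0.0040 < α = 0.025, reject H0; the data support H1.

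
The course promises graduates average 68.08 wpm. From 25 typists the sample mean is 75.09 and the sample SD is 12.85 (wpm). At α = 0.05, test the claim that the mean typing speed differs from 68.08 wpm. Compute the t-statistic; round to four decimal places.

2.7276

H0: μ = 68.08; H1: μ ≠ 68.08 (one-sample t-test, two-sided).
t = (x̄ − μ₀)/(s/√n) = (75.09 − 68.08)/(12.85/√25) = 2.7276
df = n − 1 = 24
Two-sided p-value ≈ 0.012
Since p ≈ 0.012 < α = 0.05, reject H0; the evidence is statistically significant.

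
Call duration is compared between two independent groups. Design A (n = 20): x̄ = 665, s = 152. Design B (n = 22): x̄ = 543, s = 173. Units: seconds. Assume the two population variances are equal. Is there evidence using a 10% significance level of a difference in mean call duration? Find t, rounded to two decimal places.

2.42

Let group 1 = design A, group 2 = design B. H0: μ_1 = μ_2; H1: μ_1 ≠ μ_2 (two-sample pooled-variance t-test, two-sided).
s_p² = [(20−1)·152² + (22−1)·173²]/(20+22−2) = 26687.1
t = (665 − 543)/√[26687.1·(1/20 + 1/22)] = 2.42
df = n₁ + n₂ − 2 = 40
Two-sided p-value ≈ 0.0203
Since p ≈ 0.0203 < α = 0.1, reject H0; the data support H1.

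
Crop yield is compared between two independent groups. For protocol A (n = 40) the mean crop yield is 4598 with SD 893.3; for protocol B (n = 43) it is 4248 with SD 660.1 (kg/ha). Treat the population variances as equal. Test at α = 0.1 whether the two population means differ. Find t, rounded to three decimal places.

Let group 1 = protocol A, group 2 = protocol B. H0: μ_1 = μ_2; H1: μ_1 ≠ μ_2 (two-sample pooled-variance t-test, two-sided).
s_p² = [(40−1)·893.3² + (43−1)·660.1²]/(40+43−2) = 610150
t = (4598 − 4248)/√[610150·(1/40 + 1/43)] = 2.040
df = n₁ + n₂ − 2 = 81
Two-sided p-value ≈ 0.045
Since p ≈ 0.045 < α = 0.1, reject H0; the data support H1.

2.040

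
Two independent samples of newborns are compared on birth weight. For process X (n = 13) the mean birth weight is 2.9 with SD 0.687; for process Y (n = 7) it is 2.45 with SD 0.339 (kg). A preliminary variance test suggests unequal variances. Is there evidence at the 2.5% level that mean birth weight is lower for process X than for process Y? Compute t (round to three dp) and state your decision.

Let group 1 = process X, group 2 = process Y. H0: μ_1 = μ_2; H1: μ_1 < μ_2 (Welch's two-sample t-test, left-tailed).
t = (x̄_1 − x̄_2)/√(s_1²/n_1 + s_2²/n_2) = (2.9 − 2.45)/√(0.687²/13 + 0.339²/7) = 1.960
Welch–Satterthwaite df ≈ 17.96
p-value = P(T ≤ 1.960) ≈ 0.9671
Since p ≈ 0.9671 > α = 0.025, fail to reject H0; the evidence is not statistically significant.

t = 1.960; fail to reject H0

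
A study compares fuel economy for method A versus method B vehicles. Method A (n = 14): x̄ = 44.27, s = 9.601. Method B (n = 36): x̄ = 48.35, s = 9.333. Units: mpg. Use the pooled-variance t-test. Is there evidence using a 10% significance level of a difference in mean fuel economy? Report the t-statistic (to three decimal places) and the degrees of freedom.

Let group 1 = method A, group 2 = method B. H0: μ_1 = μ_2; H1: μ_1 ≠ μ_2 (two-sample pooled-variance t-test, two-sided).
s_p² = [(14−1)·9.601² + (36−1)·9.333²]/(14+36−2) = 88.4792
t = (44.27 − 48.35)/√[88.4792·(1/14 + 1/36)] = -1.377
df = n₁ + n₂ − 2 = 48
Two-sided p-value ≈ 0.1749
Since p ≈ 0.1749 > α = 0.1, fail to reject H0; the data do not provide sufficient evidence against H0.

t = -1.377, df = 48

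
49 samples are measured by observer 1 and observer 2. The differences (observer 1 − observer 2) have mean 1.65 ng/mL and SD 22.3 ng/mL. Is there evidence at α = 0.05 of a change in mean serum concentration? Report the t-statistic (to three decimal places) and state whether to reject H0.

H0: μ_d = 0; H1: μ_d ≠ 0 (paired t-test on the differences, two-sided).
t = d̄/(s_d/√n) = 1.65/(22.3/√49) = 0.518
df = n − 1 = 48
Two-sided p-value ≈ 0.607
Since p ≈ 0.607 > α = 0.05, fail to reject H0; the evidence is not statistically significant.

t = 0.518; fail to reject H0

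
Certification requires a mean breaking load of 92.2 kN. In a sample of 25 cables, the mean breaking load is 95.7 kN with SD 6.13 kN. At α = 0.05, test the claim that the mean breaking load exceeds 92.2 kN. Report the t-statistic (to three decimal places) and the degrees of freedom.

H0: μ = 92.2; H1: μ > 92.2 (one-sample t-test, right-tailed).
t = (x̄ − μ₀)/(s/√n) = (95.7 − 92.2)/(6.13/√25) = 2.855
df = n − 1 = 24
p-value = P(T ≥ 2.855) ≈ 0.0044
Since p ≈ 0.0044 < α = 0.05, reject H0; the data support H1.

t = 2.855, df = 24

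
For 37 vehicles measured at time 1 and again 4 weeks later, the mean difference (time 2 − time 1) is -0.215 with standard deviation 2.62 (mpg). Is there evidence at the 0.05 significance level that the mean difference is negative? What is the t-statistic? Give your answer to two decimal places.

H0: μ_d = 0; H1: μ_d < 0 (paired t-test on the differences, left-tailed).
t = d̄/(s_d/√n) = -0.215/(2.62/√37) = -0.50
df = n − 1 = 36
p-value = P(T ≤ -0.50) ≈ 0.310
Since p ≈ 0.310 > α = 0.05, fail to reject H0; the data do not provide sufficient evidence against H0.

-0.50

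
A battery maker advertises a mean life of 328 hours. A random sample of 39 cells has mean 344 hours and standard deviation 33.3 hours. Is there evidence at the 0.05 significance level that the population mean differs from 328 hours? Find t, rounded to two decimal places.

3.00

H0: μ = 328; H1: μ ≠ 328 (one-sample t-test, two-sided).
t = (x̄ − μ₀)/(s/√n) = (344 − 328)/(33.3/√39) = 3.00
df = n − 1 = 38
Two-sided p-value ≈ 0.005
Since p ≈ 0.005 < α = 0.05, reject H0; the evidence is statistically significant.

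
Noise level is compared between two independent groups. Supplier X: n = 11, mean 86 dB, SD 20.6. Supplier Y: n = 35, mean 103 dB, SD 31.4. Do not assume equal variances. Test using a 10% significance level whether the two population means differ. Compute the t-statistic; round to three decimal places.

-2.081

Let group 1 = supplier X, group 2 = supplier Y. H0: μ_1 = μ_2; H1: μ_1 ≠ μ_2 (Welch's two-sample t-test, two-sided).
t = (x̄_1 − x̄_2)/√(s_1²/n_1 + s_2²/n_2) = (86 − 103)/√(20.6²/11 + 31.4²/35) = -2.081
Welch–Satterthwaite df ≈ 25.88
Two-sided p-value ≈ 0.047
Since p ≈ 0.047 < α = 0.1, reject H0; the evidence is statistically significant.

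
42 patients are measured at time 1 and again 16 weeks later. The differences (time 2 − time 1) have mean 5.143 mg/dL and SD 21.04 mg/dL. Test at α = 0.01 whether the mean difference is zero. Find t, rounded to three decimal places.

H0: μ_d = 0; H1: μ_d ≠ 0 (paired t-test on the differences, two-sided).
t = d̄/(s_d/√n) = 5.143/(21.04/√42) = 1.584
df = n − 1 = 41
Two-sided p-value ≈ 0.121
Since p ≈ 0.121 > α = 0.01, fail to reject H0; the data do not provide sufficient evidence against H0.

1.584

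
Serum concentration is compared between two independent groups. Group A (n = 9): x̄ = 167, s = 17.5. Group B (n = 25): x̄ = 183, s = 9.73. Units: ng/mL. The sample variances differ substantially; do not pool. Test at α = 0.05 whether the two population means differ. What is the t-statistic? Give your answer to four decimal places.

Let group 1 = group A, group 2 = group B. H0: μ_1 = μ_2; H1: μ_1 ≠ μ_2 (Welch's two-sample t-test, two-sided).
t = (x̄_1 − x̄_2)/√(s_1²/n_1 + s_2²/n_2) = (167 − 183)/√(17.5²/9 + 9.73²/25) = -2.6019
Welch–Satterthwaite df ≈ 9.84
Two-sided p-value ≈ 0.0267
Since p ≈ 0.0267 < α = 0.05, reject H0; the data support H1.

-2.6019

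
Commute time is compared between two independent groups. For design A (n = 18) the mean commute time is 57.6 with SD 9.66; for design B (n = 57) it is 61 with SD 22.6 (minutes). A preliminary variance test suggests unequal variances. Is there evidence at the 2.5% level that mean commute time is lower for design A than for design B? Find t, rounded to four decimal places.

Let group 1 = design A, group 2 = design B. H0: μ_1 = μ_2; H1: μ_1 < μ_2 (Welch's two-sample t-test, left-tailed).
t = (x̄_1 − x̄_2)/√(s_1²/n_1 + s_2²/n_2) = (57.6 − 61)/√(9.66²/18 + 22.6²/57) = -0.9040
Welch–Satterthwaite df ≈ 66.37
p-value = P(T ≤ -0.9040) ≈ 0.185
Since p ≈ 0.185 > α = 0.025, fail to reject H0; the data do not provide sufficient evidence against H0.

-0.9040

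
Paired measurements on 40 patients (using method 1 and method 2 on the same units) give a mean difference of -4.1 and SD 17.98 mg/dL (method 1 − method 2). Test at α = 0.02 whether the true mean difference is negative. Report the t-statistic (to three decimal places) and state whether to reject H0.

t = -1.442; fail to reject H0

H0: μ_d = 0; H1: μ_d < 0 (paired t-test on the differences, left-tailed).
t = d̄/(s_d/√n) = -4.1/(17.98/√40) = -1.442
df = n − 1 = 39
p-value = P(T ≤ -1.442) ≈ 0.079
Since p ≈ 0.079 > α = 0.02, fail to reject H0; the data do not provide sufficient evidence against H0.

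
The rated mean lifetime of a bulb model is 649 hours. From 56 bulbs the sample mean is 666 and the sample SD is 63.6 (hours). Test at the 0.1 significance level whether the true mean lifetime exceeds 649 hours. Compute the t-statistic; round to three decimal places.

H0: μ = 649; H1: μ > 649 (one-sample t-test, right-tailed).
t = (x̄ − μ₀)/(s/√n) = (666 − 649)/(63.6/√56) = 2.000
df = n − 1 = 55
p-value = P(T ≥ 2.000) ≈ 0.0252
Since p ≈ 0.0252 < α = 0.1, reject H0; the data support H1.

2.000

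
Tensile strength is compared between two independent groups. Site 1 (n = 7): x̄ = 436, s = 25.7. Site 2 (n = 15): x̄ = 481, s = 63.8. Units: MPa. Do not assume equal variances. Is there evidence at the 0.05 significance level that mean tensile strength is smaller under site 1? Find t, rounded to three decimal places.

-2.353

Let group 1 = site 1, group 2 = site 2. H0: μ_1 = μ_2; H1: μ_1 < μ_2 (Welch's two-sample t-test, left-tailed).
t = (x̄_1 − x̄_2)/√(s_1²/n_1 + s_2²/n_2) = (436 − 481)/√(25.7²/7 + 63.8²/15) = -2.353
Welch–Satterthwaite df ≈ 19.83
p-value = P(T ≤ -2.353) ≈ 0.015
Since p ≈ 0.015 < α = 0.05, reject H0; the evidence is statistically significant.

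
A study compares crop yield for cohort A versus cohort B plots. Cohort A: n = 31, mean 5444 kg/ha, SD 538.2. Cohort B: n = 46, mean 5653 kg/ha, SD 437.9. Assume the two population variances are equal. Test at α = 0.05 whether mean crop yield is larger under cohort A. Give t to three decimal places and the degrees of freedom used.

t = -1.872, df = 75

Let group 1 = cohort A, group 2 = cohort B. H0: μ_1 = μ_2; H1: μ_1 > μ_2 (two-sample pooled-variance t-test, right-tailed).
s_p² = [(31−1)·538.2² + (46−1)·437.9²]/(31+46−2) = 230918
t = (5444 − 5653)/√[230918·(1/31 + 1/46)] = -1.872
df = n₁ + n₂ − 2 = 75
p-value = P(T ≥ -1.872) ≈ 0.9674
Since p ≈ 0.9674 > α = 0.05, fail to reject H0; the data do not provide sufficient evidence against H0.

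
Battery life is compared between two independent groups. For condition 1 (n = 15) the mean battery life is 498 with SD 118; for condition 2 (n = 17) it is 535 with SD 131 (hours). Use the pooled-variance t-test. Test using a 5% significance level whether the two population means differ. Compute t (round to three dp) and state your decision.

Let group 1 = condition 1, group 2 = condition 2. H0: μ_1 = μ_2; H1: μ_1 ≠ μ_2 (two-sample pooled-variance t-test, two-sided).
s_p² = [(15−1)·118² + (17−1)·131²]/(15+17−2) = 15650.4
t = (498 − 535)/√[15650.4·(1/15 + 1/17)] = -0.835
df = n₁ + n₂ − 2 = 30
Two-sided p-value ≈ 0.410
Since p ≈ 0.410 > α = 0.05, fail to reject H0; the evidence is not statistically significant.

t = -0.835; fail to reject H0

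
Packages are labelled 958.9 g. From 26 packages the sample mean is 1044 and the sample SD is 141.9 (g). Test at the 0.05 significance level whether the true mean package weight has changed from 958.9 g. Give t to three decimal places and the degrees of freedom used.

t = 3.058, df = 25

H0: μ = 958.9; H1: μ ≠ 958.9 (one-sample t-test, two-sided).
t = (x̄ − μ₀)/(s/√n) = (1044 − 958.9)/(141.9/√26) = 3.058
df = n − 1 = 25
Two-sided p-value ≈ 0.0053
Since p ≈ 0.0053 < α = 0.05, reject H0; the data support H1.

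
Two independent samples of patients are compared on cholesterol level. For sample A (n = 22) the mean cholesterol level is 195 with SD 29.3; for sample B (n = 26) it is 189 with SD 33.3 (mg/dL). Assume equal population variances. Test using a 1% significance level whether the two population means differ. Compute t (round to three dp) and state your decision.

Let group 1 = sample A, group 2 = sample B. H0: μ_1 = μ_2; H1: μ_1 ≠ μ_2 (two-sample pooled-variance t-test, two-sided).
s_p² = [(22−1)·29.3² + (26−1)·33.3²]/(22+26−2) = 994.577
t = (195 − 189)/√[994.577·(1/22 + 1/26)] = 0.657
df = n₁ + n₂ − 2 = 46
Two-sided p-value ≈ 0.5146
Since p ≈ 0.5146 > α = 0.01, fail to reject H0; the data do not provide sufficient evidence against H0.

t = 0.657; fail to reject H0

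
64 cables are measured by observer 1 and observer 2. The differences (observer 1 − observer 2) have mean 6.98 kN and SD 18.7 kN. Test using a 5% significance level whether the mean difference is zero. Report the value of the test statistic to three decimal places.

2.986

H0: μ_d = 0; H1: μ_d ≠ 0 (paired t-test on the differences, two-sided).
t = d̄/(s_d/√n) = 6.98/(18.7/√64) = 2.986
df = n − 1 = 63
Two-sided p-value ≈ 0.0040
Since p ≈ 0.0040 < α = 0.05, reject H0; the evidence is statistically significant.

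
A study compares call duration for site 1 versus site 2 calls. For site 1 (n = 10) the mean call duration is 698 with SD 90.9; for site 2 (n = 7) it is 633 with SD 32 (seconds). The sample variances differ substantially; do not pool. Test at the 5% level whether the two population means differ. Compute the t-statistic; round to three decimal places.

2.084

Let group 1 = site 1, group 2 = site 2. H0: μ_1 = μ_2; H1: μ_1 ≠ μ_2 (Welch's two-sample t-test, two-sided).
t = (x̄_1 − x̄_2)/√(s_1²/n_1 + s_2²/n_2) = (698 − 633)/√(90.9²/10 + 32²/7) = 2.084
Welch–Satterthwaite df ≈ 11.91
Two-sided p-value ≈ 0.0593
Since p ≈ 0.0593 > α = 0.05, fail to reject H0; the data do not provide sufficient evidence against H0.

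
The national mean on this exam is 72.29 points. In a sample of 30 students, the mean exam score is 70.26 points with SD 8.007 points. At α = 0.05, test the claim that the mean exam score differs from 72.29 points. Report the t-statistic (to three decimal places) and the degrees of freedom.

H0: μ = 72.29; H1: μ ≠ 72.29 (one-sample t-test, two-sided).
t = (x̄ − μ₀)/(s/√n) = (70.26 − 72.29)/(8.007/√30) = -1.389
df = n − 1 = 29
Two-sided p-value ≈ 0.1755
Since p ≈ 0.1755 > α = 0.05, fail to reject H0; the evidence is not statistically significant.

t = -1.389, df = 29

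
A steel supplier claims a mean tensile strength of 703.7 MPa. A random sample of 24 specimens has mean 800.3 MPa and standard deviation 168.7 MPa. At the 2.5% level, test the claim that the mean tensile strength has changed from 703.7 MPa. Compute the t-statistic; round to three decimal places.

2.805

H0: μ = 703.7; H1: μ ≠ 703.7 (one-sample t-test, two-sided).
t = (x̄ − μ₀)/(s/√n) = (800.3 − 703.7)/(168.7/√24) = 2.805
df = n − 1 = 23
Two-sided p-value ≈ 0.0100
Since p ≈ 0.0100 < α = 0.025, reject H0; the data support H1.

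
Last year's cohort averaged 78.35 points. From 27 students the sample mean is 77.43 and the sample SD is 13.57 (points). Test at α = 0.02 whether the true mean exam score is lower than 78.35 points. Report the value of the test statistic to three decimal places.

H0: μ = 78.35; H1: μ < 78.35 (one-sample t-test, left-tailed).
t = (x̄ − μ₀)/(s/√n) = (77.43 − 78.35)/(13.57/√27) = -0.352
df = n − 1 = 26
p-value = P(T ≤ -0.352) ≈ 0.3637
Since p ≈ 0.3637 > α = 0.02, fail to reject H0; the evidence is not statistically significant.

-0.352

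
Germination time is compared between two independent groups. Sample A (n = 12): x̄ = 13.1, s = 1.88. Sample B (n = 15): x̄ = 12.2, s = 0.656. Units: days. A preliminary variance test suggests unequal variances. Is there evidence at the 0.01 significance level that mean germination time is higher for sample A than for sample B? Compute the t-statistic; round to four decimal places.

Let group 1 = sample A, group 2 = sample B. H0: μ_1 = μ_2; H1: μ_1 > μ_2 (Welch's two-sample t-test, right-tailed).
t = (x̄_1 − x̄_2)/√(s_1²/n_1 + s_2²/n_2) = (13.1 − 12.2)/√(1.88²/12 + 0.656²/15) = 1.5830
Welch–Satterthwaite df ≈ 13.15
p-value = P(T ≥ 1.5830) ≈ 0.0686
Since p ≈ 0.0686 > α = 0.01, fail to reject H0; the data do not provide sufficient evidence against H0.

1.5830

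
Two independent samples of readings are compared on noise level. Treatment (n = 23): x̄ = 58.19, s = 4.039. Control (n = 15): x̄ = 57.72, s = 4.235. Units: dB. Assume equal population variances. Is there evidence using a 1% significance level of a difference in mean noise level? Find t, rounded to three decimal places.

Let group 1 = treatment, group 2 = control. H0: μ_1 = μ_2; H1: μ_1 ≠ μ_2 (two-sample pooled-variance t-test, two-sided).
s_p² = [(23−1)·4.039² + (15−1)·4.235²]/(23+15−2) = 16.9442
t = (58.19 − 57.72)/√[16.9442·(1/23 + 1/15)] = 0.344
df = n₁ + n₂ − 2 = 36
Two-sided p-value ≈ 0.733
Since p ≈ 0.733 > α = 0.01, fail to reject H0; the evidence is not statistically significant.

0.344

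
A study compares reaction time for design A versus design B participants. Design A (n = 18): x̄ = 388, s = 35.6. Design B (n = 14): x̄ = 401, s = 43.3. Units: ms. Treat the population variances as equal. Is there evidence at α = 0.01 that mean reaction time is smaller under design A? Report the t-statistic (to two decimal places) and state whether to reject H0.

Let group 1 = design A, group 2 = design B. H0: μ_1 = μ_2; H1: μ_1 < μ_2 (two-sample pooled-variance t-test, left-tailed).
s_p² = [(18−1)·35.6² + (14−1)·43.3²]/(18+14−2) = 1530.62
t = (388 − 401)/√[1530.62·(1/18 + 1/14)] = -0.93
df = n₁ + n₂ − 2 = 30
p-value = P(T ≤ -0.93) ≈ 0.1793
Since p ≈ 0.1793 > α = 0.01, fail to reject H0; the data do not provide sufficient evidence against H0.

t = -0.93; fail to reject H0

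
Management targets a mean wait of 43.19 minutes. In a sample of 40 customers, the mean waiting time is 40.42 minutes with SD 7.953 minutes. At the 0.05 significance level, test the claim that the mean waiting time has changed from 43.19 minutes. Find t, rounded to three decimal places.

H0: μ = 43.19; H1: μ ≠ 43.19 (one-sample t-test, two-sided).
t = (x̄ − μ₀)/(s/√n) = (40.42 − 43.19)/(7.953/√40) = -2.203
df = n − 1 = 39
Two-sided p-value ≈ 0.0336
Since p ≈ 0.0336 < α = 0.05, reject H0; the data support H1.

-2.203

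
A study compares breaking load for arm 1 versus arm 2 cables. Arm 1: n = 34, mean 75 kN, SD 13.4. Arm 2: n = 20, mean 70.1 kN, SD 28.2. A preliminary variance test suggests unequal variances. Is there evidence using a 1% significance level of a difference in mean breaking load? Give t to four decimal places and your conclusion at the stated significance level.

Let group 1 = arm 1, group 2 = arm 2. H0: μ_1 = μ_2; H1: μ_1 ≠ μ_2 (Welch's two-sample t-test, two-sided).
t = (x̄_1 − x̄_2)/√(s_1²/n_1 + s_2²/n_2) = (75 − 70.1)/√(13.4²/34 + 28.2²/20) = 0.7301
Welch–Satterthwaite df ≈ 24.14
Two-sided p-value ≈ 0.472
Since p ≈ 0.472 > α = 0.01, fail to reject H0; the data do not provide sufficient evidence against H0.

t = 0.7301; fail to reject H0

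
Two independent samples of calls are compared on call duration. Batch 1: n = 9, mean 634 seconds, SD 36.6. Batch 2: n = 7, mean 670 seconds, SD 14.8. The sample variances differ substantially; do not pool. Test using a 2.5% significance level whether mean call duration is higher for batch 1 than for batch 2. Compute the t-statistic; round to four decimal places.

-2.6823

Let group 1 = batch 1, group 2 = batch 2. H0: μ_1 = μ_2; H1: μ_1 > μ_2 (Welch's two-sample t-test, right-tailed).
t = (x̄_1 − x̄_2)/√(s_1²/n_1 + s_2²/n_2) = (634 − 670)/√(36.6²/9 + 14.8²/7) = -2.6823
Welch–Satterthwaite df ≈ 11.07
p-value = P(T ≥ -2.6823) ≈ 0.9894
Since p ≈ 0.9894 > α = 0.025, fail to reject H0; the data do not provide sufficient evidence against H0.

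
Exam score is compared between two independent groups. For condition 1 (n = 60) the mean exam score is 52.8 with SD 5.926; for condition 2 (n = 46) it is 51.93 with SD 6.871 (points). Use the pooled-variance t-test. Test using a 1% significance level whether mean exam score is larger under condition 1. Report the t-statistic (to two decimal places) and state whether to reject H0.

t = 0.70; fail to reject H0

Let group 1 = condition 1, group 2 = condition 2. H0: μ_1 = μ_2; H1: μ_1 > μ_2 (two-sample pooled-variance t-test, right-tailed).
s_p² = [(60−1)·5.926² + (46−1)·6.871²]/(60+46−2) = 40.3501
t = (52.8 − 51.93)/√[40.3501·(1/60 + 1/46)] = 0.70
df = n₁ + n₂ − 2 = 104
p-value = P(T ≥ 0.70) ≈ 0.243
Since p ≈ 0.243 > α = 0.01, fail to reject H0; the data do not provide sufficient evidence against H0.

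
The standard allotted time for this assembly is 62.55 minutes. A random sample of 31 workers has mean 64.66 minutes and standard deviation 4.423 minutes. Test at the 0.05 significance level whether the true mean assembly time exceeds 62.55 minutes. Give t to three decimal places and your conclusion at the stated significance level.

t = 2.656; reject H0

H0: μ = 62.55; H1: μ > 62.55 (one-sample t-test, right-tailed).
t = (x̄ − μ₀)/(s/√n) = (64.66 − 62.55)/(4.423/√31) = 2.656
df = n − 1 = 30
p-value = P(T ≥ 2.656) ≈ 0.006
Since p ≈ 0.006 < α = 0.05, reject H0; the data support H1.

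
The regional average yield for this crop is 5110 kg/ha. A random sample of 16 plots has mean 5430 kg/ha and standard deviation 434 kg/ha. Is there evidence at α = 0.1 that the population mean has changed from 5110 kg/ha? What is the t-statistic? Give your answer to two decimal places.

H0: μ = 5110; H1: μ ≠ 5110 (one-sample t-test, two-sided).
t = (x̄ − μ₀)/(s/√n) = (5430 − 5110)/(434/√16) = 2.95
df = n − 1 = 15
Two-sided p-value ≈ 0.010
Since p ≈ 0.010 < α = 0.1, reject H0; the data support H1.

2.95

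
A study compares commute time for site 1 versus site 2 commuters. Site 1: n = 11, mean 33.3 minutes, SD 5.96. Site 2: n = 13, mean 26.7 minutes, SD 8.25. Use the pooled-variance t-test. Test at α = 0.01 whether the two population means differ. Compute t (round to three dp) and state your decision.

Let group 1 = site 1, group 2 = site 2. H0: μ_1 = μ_2; H1: μ_1 ≠ μ_2 (two-sample pooled-variance t-test, two-sided).
s_p² = [(11−1)·5.96² + (13−1)·8.25²]/(11+13−2) = 53.2712
t = (33.3 − 26.7)/√[53.2712·(1/11 + 1/13)] = 2.207
df = n₁ + n₂ − 2 = 22
Two-sided p-value ≈ 0.0380
Since p ≈ 0.0380 > α = 0.01, fail to reject H0; the evidence is not statistically significant.

t = 2.207; fail to reject H0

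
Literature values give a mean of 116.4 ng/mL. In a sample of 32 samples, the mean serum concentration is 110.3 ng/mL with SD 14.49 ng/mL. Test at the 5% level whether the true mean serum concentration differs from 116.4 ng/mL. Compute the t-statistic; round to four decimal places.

-2.3814

H0: μ = 116.4; H1: μ ≠ 116.4 (one-sample t-test, two-sided).
t = (x̄ − μ₀)/(s/√n) = (110.3 − 116.4)/(14.49/√32) = -2.3814
df = n − 1 = 31
Two-sided p-value ≈ 0.0236
Since p ≈ 0.0236 < α = 0.05, reject H0; the data support H1.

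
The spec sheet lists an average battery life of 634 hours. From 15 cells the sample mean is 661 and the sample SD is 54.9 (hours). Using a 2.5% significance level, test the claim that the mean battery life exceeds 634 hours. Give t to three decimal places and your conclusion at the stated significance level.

t = 1.905; fail to reject H0

H0: μ = 634; H1: μ > 634 (one-sample t-test, right-tailed).
t = (x̄ − μ₀)/(s/√n) = (661 − 634)/(54.9/√15) = 1.905
df = n − 1 = 14
p-value = P(T ≥ 1.905) ≈ 0.0388
Since p ≈ 0.0388 > α = 0.025, fail to reject H0; the data do not provide sufficient evidence against H0.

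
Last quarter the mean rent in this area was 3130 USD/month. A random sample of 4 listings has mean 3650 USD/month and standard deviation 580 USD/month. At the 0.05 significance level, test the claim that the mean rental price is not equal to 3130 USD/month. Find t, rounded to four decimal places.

1.7931

H0: μ = 3130; H1: μ ≠ 3130 (one-sample t-test, two-sided).
t = (x̄ − μ₀)/(s/√n) = (3650 − 3130)/(580/√4) = 1.7931
df = n − 1 = 3
Two-sided p-value ≈ 0.1709
Since p ≈ 0.1709 > α = 0.05, fail to reject H0; the data do not provide sufficient evidence against H0.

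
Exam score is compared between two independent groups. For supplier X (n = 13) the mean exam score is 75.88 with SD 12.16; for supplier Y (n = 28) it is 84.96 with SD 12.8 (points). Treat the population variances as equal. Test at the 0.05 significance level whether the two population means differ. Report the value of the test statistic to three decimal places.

-2.146

Let group 1 = supplier X, group 2 = supplier Y. H0: μ_1 = μ_2; H1: μ_1 ≠ μ_2 (two-sample pooled-variance t-test, two-sided).
s_p² = [(13−1)·12.16² + (28−1)·12.8²]/(13+28−2) = 158.925
t = (75.88 − 84.96)/√[158.925·(1/13 + 1/28)] = -2.146
df = n₁ + n₂ − 2 = 39
Two-sided p-value ≈ 0.038
Since p ≈ 0.038 < α = 0.05, reject H0; the evidence is statistically significant.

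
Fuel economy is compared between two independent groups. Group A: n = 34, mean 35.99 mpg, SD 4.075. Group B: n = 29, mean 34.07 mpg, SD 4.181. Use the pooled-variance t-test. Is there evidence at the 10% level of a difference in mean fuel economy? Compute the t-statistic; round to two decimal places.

Let group 1 = group A, group 2 = group B. H0: μ_1 = μ_2; H1: μ_1 ≠ μ_2 (two-sample pooled-variance t-test, two-sided).
s_p² = [(34−1)·4.075² + (29−1)·4.181²]/(34+29−2) = 17.0073
t = (35.99 − 34.07)/√[17.0073·(1/34 + 1/29)] = 1.84
df = n₁ + n₂ − 2 = 61
Two-sided p-value ≈ 0.0704
Since p ≈ 0.0704 < α = 0.1, reject H0; the evidence is statistically significant.

1.84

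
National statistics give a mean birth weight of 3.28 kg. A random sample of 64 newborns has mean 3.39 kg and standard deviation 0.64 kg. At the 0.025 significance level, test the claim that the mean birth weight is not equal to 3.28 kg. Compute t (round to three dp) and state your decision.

H0: μ = 3.28; H1: μ ≠ 3.28 (one-sample t-test, two-sided).
t = (x̄ − μ₀)/(s/√n) = (3.39 − 3.28)/(0.64/√64) = 1.375
df = n − 1 = 63
Two-sided p-value ≈ 0.174
Since p ≈ 0.174 > α = 0.025, fail to reject H0; the data do not provide sufficient evidence against H0.

t = 1.375; fail to reject H0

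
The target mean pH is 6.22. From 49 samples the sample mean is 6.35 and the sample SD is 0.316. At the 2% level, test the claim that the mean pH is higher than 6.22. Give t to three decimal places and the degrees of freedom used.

H0: μ = 6.22; H1: μ > 6.22 (one-sample t-test, right-tailed).
t = (x̄ − μ₀)/(s/√n) = (6.35 − 6.22)/(0.316/√49) = 2.880
df = n − 1 = 48
p-value = P(T ≥ 2.880) ≈ 0.0030
Since p ≈ 0.0030 < α = 0.02, reject H0; the evidence is statistically significant.

t = 2.880, df = 48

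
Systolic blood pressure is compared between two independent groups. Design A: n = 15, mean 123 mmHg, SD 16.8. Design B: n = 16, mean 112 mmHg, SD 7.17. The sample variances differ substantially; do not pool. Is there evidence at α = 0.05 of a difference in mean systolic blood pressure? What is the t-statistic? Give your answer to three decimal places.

2.344

Let group 1 = design A, group 2 = design B. H0: μ_1 = μ_2; H1: μ_1 ≠ μ_2 (Welch's two-sample t-test, two-sided).
t = (x̄_1 − x̄_2)/√(s_1²/n_1 + s_2²/n_2) = (123 − 112)/√(16.8²/15 + 7.17²/16) = 2.344
Welch–Satterthwaite df ≈ 18.68
Two-sided p-value ≈ 0.0303
Since p ≈ 0.0303 < α = 0.05, reject H0; the data support H1.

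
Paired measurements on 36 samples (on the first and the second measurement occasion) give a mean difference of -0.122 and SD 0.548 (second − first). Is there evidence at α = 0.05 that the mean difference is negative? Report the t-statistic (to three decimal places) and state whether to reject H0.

H0: μ_d = 0; H1: μ_d < 0 (paired t-test on the differences, left-tailed).
t = d̄/(s_d/√n) = -0.122/(0.548/√36) = -1.336
df = n − 1 = 35
p-value = P(T ≤ -1.336) ≈ 0.095
Since p ≈ 0.095 > α = 0.05, fail to reject H0; the evidence is not statistically significant.

t = -1.336; fail to reject H0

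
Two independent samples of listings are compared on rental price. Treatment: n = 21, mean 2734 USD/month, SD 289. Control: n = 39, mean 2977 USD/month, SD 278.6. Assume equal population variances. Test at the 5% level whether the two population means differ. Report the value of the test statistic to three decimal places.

Let group 1 = treatment, group 2 = control. H0: μ_1 = μ_2; H1: μ_1 ≠ μ_2 (two-sample pooled-variance t-test, two-sided).
s_p² = [(21−1)·289² + (39−1)·278.6²]/(21+39−2) = 79653.5
t = (2734 − 2977)/√[79653.5·(1/21 + 1/39)] = -3.181
df = n₁ + n₂ − 2 = 58
Two-sided p-value ≈ 0.002
Since p ≈ 0.002 < α = 0.05, reject H0; the data support H1.

-3.181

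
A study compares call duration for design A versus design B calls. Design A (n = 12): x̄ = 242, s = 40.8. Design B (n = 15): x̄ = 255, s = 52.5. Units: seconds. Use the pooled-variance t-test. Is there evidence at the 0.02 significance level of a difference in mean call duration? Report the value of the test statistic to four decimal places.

-0.7036

Let group 1 = design A, group 2 = design B. H0: μ_1 = μ_2; H1: μ_1 ≠ μ_2 (two-sample pooled-variance t-test, two-sided).
s_p² = [(12−1)·40.8² + (15−1)·52.5²]/(12+15−2) = 2275.94
t = (242 − 255)/√[2275.94·(1/12 + 1/15)] = -0.7036
df = n₁ + n₂ − 2 = 25
Two-sided p-value ≈ 0.488
Since p ≈ 0.488 > α = 0.02, fail to reject H0; the data do not provide sufficient evidence against H0.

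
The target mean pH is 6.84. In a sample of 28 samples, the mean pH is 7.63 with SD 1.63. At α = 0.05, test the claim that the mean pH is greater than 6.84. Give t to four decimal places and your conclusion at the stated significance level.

H0: μ = 6.84; H1: μ > 6.84 (one-sample t-test, right-tailed).
t = (x̄ − μ₀)/(s/√n) = (7.63 − 6.84)/(1.63/√28) = 2.5646
df = n − 1 = 27
p-value = P(T ≥ 2.5646) ≈ 0.0081
Since p ≈ 0.0081 < α = 0.05, reject H0; the evidence is statistically significant.

t = 2.5646; reject H0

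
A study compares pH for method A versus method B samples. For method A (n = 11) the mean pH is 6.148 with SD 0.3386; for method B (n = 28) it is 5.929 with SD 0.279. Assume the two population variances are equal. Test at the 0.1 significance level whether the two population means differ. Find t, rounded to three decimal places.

Let group 1 = method A, group 2 = method B. H0: μ_1 = μ_2; H1: μ_1 ≠ μ_2 (two-sample pooled-variance t-test, two-sided).
s_p² = [(11−1)·0.3386² + (28−1)·0.279²]/(11+28−2) = 0.0877894
t = (6.148 − 5.929)/√[0.0877894·(1/11 + 1/28)] = 2.077
df = n₁ + n₂ − 2 = 37
Two-sided p-value ≈ 0.045
Since p ≈ 0.045 < α = 0.1, reject H0; the data support H1.

2.077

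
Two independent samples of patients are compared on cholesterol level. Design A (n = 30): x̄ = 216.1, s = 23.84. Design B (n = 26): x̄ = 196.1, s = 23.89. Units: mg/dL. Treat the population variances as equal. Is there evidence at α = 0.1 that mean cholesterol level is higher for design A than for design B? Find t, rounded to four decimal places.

3.1279

Let group 1 = design A, group 2 = design B. H0: μ_1 = μ_2; H1: μ_1 > μ_2 (two-sample pooled-variance t-test, right-tailed).
s_p² = [(30−1)·23.84² + (26−1)·23.89²]/(30+26−2) = 569.45
t = (216.1 − 196.1)/√[569.45·(1/30 + 1/26)] = 3.1279
df = n₁ + n₂ − 2 = 54
p-value = P(T ≥ 3.1279) ≈ 0.0014
Since p ≈ 0.0014 < α = 0.1, reject H0; the data support H1.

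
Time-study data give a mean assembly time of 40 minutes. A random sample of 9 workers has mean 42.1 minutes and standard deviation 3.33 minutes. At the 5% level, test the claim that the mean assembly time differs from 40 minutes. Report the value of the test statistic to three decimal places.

H0: μ = 40; H1: μ ≠ 40 (one-sample t-test, two-sided).
t = (x̄ − μ₀)/(s/√n) = (42.1 − 40)/(3.33/√9) = 1.892
df = n − 1 = 8
Two-sided p-value ≈ 0.095
Since p ≈ 0.095 > α = 0.05, fail to reject H0; the data do not provide sufficient evidence against H0.

1.892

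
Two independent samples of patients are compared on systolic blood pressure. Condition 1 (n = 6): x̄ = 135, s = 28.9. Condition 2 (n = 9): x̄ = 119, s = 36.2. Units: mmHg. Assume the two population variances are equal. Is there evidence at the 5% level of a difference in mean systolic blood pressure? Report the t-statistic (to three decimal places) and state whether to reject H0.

t = 0.904; fail to reject H0

Let group 1 = condition 1, group 2 = condition 2. H0: μ_1 = μ_2; H1: μ_1 ≠ μ_2 (two-sample pooled-variance t-test, two-sided).
s_p² = [(6−1)·28.9² + (9−1)·36.2²]/(6+9−2) = 1127.66
t = (135 − 119)/√[1127.66·(1/6 + 1/9)] = 0.904
df = n₁ + n₂ − 2 = 13
Two-sided p-value ≈ 0.3824
Since p ≈ 0.3824 > α = 0.05, fail to reject H0; the evidence is not statistically significant.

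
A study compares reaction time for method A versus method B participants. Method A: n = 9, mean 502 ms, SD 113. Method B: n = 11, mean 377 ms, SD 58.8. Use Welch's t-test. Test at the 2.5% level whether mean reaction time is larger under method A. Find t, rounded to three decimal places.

Let group 1 = method A, group 2 = method B. H0: μ_1 = μ_2; H1: μ_1 > μ_2 (Welch's two-sample t-test, right-tailed).
t = (x̄_1 − x̄_2)/√(s_1²/n_1 + s_2²/n_2) = (502 − 377)/√(113²/9 + 58.8²/11) = 3.003
Welch–Satterthwaite df ≈ 11.49
p-value = P(T ≥ 3.003) ≈ 0.0058
Since p ≈ 0.0058 < α = 0.025, reject H0; the evidence is statistically significant.

3.003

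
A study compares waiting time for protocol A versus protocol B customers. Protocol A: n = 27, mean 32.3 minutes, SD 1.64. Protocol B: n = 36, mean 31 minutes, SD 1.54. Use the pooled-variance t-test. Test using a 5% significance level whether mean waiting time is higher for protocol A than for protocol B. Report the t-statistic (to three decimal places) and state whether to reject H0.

Let group 1 = protocol A, group 2 = protocol B. H0: μ_1 = μ_2; H1: μ_1 > μ_2 (two-sample pooled-variance t-test, right-tailed).
s_p² = [(27−1)·1.64² + (36−1)·1.54²]/(27+36−2) = 2.50714
t = (32.3 − 31)/√[2.50714·(1/27 + 1/36)] = 3.225
df = n₁ + n₂ − 2 = 61
p-value = P(T ≥ 3.225) ≈ 0.0010
Since p ≈ 0.0010 < α = 0.05, reject H0; the evidence is statistically significant.

t = 3.225; reject H0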